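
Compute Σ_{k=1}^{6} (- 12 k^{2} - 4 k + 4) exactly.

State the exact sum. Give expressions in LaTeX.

Σ = -1152

t_(k+1)/t_k = (k + 3*(k + 1)**2)/(3*k**2 + k - 1).
A = 1, B = 1, C = k**2 + k/3 - 1/3.
Key eq: (1)·f(k+1) = (1)·f(k) + (k**2 + k/3 - 1/3).
From deg A=0, deg B=0, deg C=2: d=3.
A polynomial solution: f(k) = k*(k**2 - k - 1)/3.
Certificate R = B(k−1)f/C = k*(k**2 - k - 1)/(3*k**2 + k - 1) gives s_k = 4*k*(-k**2 + k + 1).
s_(k+1) − s_k = -12*k**2 - 4*k + 4 = t_k.
Sum = s_(7) − s_(1); s_(7) = -1148, s_(1) = 4 ⇒ -1152.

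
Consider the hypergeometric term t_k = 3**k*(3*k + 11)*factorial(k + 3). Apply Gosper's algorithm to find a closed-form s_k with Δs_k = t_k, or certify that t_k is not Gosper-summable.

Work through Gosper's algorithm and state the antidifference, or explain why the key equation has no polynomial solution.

s_k = 3**k*factorial(k + 3)

r(k) = 3*(k + 4)*(3*k + 14)/(3*k + 11) after simplifying.
Factor: A=3*k + 12; B=1; C=k + 11/3.
f must satisfy (3*k + 12)·f(k+1) − (1)·f(k) = k + 11/3.
Degrees (1,0,1) ⇒ d ≤ 0.
Coefficient equations give f(k) = 1/3.
Get s_k = R·t_k = 3**k*factorial(k + 3) with R(k) = B(k−1)f(k)/C(k) = 1/(3*k + 11).
Check: Δs_k = 3**k*(3*k + 11)*factorial(k + 3). ✓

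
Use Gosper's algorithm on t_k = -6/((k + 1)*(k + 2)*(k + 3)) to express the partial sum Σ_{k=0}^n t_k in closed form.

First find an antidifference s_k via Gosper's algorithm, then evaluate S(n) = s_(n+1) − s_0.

Ratio r(k) = (k + 1)/(k + 4).
Factor: A=k + 1; B=k + 4; C=1.
Key eq: (k + 1)·f(k+1) = (k + 3)·f(k) + (1).
d = 2 from the (1,1,0) case.
Match coefficients ⇒ f(k) = k*(k + 3)/4.
Certificate R = B(k−1)f/C = k*(k + 3)**2/4 gives s_k = 3*k*(-k - 3)/(2*(k + 1)*(k + 2)).
s_(k+1) − s_k = -6/(k**3 + 6*k**2 + 11*k + 6) = t_k.
Evaluate: s_(n+1) = 3*(-n**2 - 5*n - 4)/(2*(n**2 + 5*n + 6)); subtract s_(0) = 0 ⇒ S(n) = 3*(-n**2 - 5*n - 4)/(2*(n**2 + 5*n + 6)).

S(n) = 3*(-n**2 - 5*n - 4)/(2*(n**2 + 5*n + 6))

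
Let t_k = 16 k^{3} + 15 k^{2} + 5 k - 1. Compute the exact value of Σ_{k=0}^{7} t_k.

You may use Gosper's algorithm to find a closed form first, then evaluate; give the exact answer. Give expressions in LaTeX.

Σ = 14776

Step 1: r(k) = (16*k**3 + 63*k**2 + 83*k + 35)/(16*k**3 + 15*k**2 + 5*k - 1).
A = 1, B = 1, C = k**3 + 15*k**2/16 + 5*k/16 - 1/16.
Key eq: (1)·f(k+1) = (1)·f(k) + (k**3 + 15*k**2/16 + 5*k/16 - 1/16).
d = 4 from the (0,0,3) case.
Solving with deg f ≤ 4: f(k) = k*(4*k**3 - 3*k**2 - k - 1)/16.
Certificate R = B(k−1)f/C = k*(4*k**3 - 3*k**2 - k - 1)/(16*k**3 + 15*k**2 + 5*k - 1) gives s_k = k*(4*k**3 - 3*k**2 - k - 1).
Verify: 16*k**3 + 15*k**2 + 5*k - 1 matches t_k.
Sum = s_(8) − s_(0); s_(8) = 14776, s_(0) = 0 ⇒ 14776.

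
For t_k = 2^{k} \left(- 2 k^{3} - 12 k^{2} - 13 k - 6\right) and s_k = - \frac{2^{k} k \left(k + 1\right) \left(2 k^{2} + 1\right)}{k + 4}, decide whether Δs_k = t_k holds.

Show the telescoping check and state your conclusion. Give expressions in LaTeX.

s_(k+1) = -2**(k + 1)*(k + 1)*(k + 2)*(2*(k + 1)**2 + 1)/(k + 5)
s_(k+1) − s_k = 2**k*(-2*k**5 - 24*k**4 - 107*k**3 - 180*k**2 - 143*k - 48)/(k**2 + 9*k + 20)
(s_(k+1) − s_k) − t_k = 2**k*(6*k**4 + 54*k**3 + 183*k**2 + 171*k + 72)/(k**2 + 9*k + 20)

Invalid: residual \frac{2^{k} \left(6 k^{4} + 54 k^{3} + 183 k^{2} + 171 k + 72\right)}{k^{2} + 9 k + 20} ≠ 0.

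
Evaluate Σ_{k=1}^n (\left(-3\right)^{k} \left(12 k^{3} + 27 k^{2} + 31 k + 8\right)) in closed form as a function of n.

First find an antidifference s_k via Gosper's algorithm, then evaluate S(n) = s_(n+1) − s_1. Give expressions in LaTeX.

Ratio r(k) = 3*(-12*k**3 - 63*k**2 - 121*k - 78)/(12*k**3 + 27*k**2 + 31*k + 8).
Factor: A=-3; B=1; C=k**3 + 9*k**2/4 + 31*k/12 + 2/3.
Key eq: (-3)·f(k+1) = (1)·f(k) + (k**3 + 9*k**2/4 + 31*k/12 + 2/3).
Degrees (0,0,3) ⇒ d ≤ 3.
Solve for f: f(k) = -(3*k**3 + k - 1)/12 (degree 3 ≤ 3).
So s_k = (B(k−1)f/C)·t_k = (-(3*k**3 + k - 1)/(12*k**3 + 27*k**2 + 31*k + 8))·t_k = (-3)**k*(-3*k**3 - k + 1).
Verify: (-3)**k*(12*k**3 + 27*k**2 + 31*k + 8) matches t_k.
Evaluate: s_(n+1) = 3*(-3)**n*(3*n**3 + 9*n**2 + 10*n + 3); subtract s_(1) = 9 ⇒ S(n) = 9*(-3)**n*n**3 + 27*(-3)**n*n**2 + 30*(-3)**n*n + 9*(-3)**n - 9.

S(n) = 9 \left(-3\right)^{n} n^{3} + 27 \left(-3\right)^{n} n^{2} + 30 \left(-3\right)^{n} n + 9 \left(-3\right)^{n} - 9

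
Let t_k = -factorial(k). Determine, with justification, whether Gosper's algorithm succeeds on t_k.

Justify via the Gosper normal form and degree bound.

r(k) = k + 1 after simplifying.
Factor: A=k + 1; B=1; C=1.
Set up (k + 1)·f(k+1) − (1)·f(k) − (1) = 0.
From deg A=1, deg B=0, deg C=0: d=-1.
Bound -1 < 0, so the key equation has no polynomial solution.

No — t_k has no hypergeometric antidifference.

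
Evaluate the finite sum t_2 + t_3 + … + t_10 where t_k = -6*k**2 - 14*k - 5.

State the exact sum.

t_(k+1)/t_k = (6*k**2 + 26*k + 25)/(6*k**2 + 14*k + 5).
A = 1, B = 1, C = k**2 + 7*k/3 + 5/6.
Need (1)·f(k+1) − (1)·f(k) = k**2 + 7*k/3 + 5/6.
Degrees (0,0,2) ⇒ d ≤ 3.
Coefficient equations give f(k) = k*(2*k**2 + 4*k - 1)/6.
Then R = B(k−1)f/C = k*(2*k**2 + 4*k - 1)/(6*k**2 + 14*k + 5), so s_k = R(k)·t_k = k*(-2*k**2 - 4*k + 1).
Δs = -6*k**2 - 14*k - 5, as required.
Telescoping: Σ = s_(11) − s_(2) = -3135 − (-30) = -3105.

Σ = -3105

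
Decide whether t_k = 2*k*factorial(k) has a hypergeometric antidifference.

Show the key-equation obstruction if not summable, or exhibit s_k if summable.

The ratio is (k + 1)**2/k.
Normal form (A,B,C) = (k + 1, 1, k).
Set up (k + 1)·f(k+1) − (1)·f(k) − (k) = 0.
Bound: deg f ≤ 0.
Solve for f: f(k) = 1 (degree 0 ≤ 0).
R(k) = B(k−1)·f(k)/C(k) = 1/k; s_k = R·t_k = 2*factorial(k).
Δs = 2*k*factorial(k), as required.

Yes. s_k = 2*factorial(k).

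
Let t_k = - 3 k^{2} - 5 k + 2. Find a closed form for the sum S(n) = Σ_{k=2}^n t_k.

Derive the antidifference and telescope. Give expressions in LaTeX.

r(k) = (3*k**2 + 11*k + 6)/(3*k**2 + 5*k - 2) after simplifying.
Take A(k)=1, B(k)=1, C(k)=k**2 + 5*k/3 - 2/3.
f must satisfy (1)·f(k+1) − (1)·f(k) = k**2 + 5*k/3 - 2/3.
d = 3 from the (0,0,2) case.
A polynomial solution: f(k) = k*(k**2 + k - 4)/3.
Certificate R = B(k−1)f/C = k*(k**2 + k - 4)/((k + 2)*(3*k - 1)) gives s_k = k*(-k**2 - k + 4).
s_(k+1) − s_k = -3*k**2 - 5*k + 2 = t_k.
Telescope: S(n) = s_(n+1) − s_(2) = -n**3 - 4*n**2 - n + 2 − (-4) = -n**3 - 4*n**2 - n + 6.

S(n) = - n^{3} - 4 n^{2} - n + 6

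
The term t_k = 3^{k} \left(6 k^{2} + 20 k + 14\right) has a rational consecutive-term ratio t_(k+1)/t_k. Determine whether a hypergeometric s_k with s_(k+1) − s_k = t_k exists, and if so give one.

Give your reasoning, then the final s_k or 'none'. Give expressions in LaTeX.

s_k = 3^{k} \left(3 k^{2} + k + 1\right)

The ratio is 3*(3*k**2 + 16*k + 20)/(3*k**2 + 10*k + 7).
So A=3 and B=1, with C=k**2 + 10*k/3 + 7/3.
Need (3)·f(k+1) − (1)·f(k) = k**2 + 10*k/3 + 7/3.
deg f ≤ 2 (via 0,0,2).
Solving with deg f ≤ 2: f(k) = (3*k**2 + k + 1)/6.
So s_k = (B(k−1)f/C)·t_k = ((3*k**2 + k + 1)/(2*(k + 1)*(3*k + 7)))·t_k = 3**k*(3*k**2 + k + 1).
Verify: 3**k*(6*k**2 + 20*k + 14) matches t_k.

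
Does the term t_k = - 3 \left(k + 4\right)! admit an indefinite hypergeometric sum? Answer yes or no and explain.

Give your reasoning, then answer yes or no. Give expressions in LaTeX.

Compute t_(k+1)/t_k: get k + 5.
A = k + 5, B = 1, C = 1.
Need (k + 5)·f(k+1) − (1)·f(k) = 1.
Degrees (1,0,0) ⇒ d ≤ -1.
deg f ≤ -1 is impossible — no certificate.

No; the degree bound rules out any f.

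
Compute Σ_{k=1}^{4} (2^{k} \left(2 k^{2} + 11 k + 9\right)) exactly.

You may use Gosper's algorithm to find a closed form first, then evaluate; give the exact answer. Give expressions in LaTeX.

Σ = 2040

Compute t_(k+1)/t_k: get 2*(2*k**2 + 15*k + 22)/(2*k**2 + 11*k + 9).
So A=2 and B=1, with C=k**2 + 11*k/2 + 9/2.
Set up (2)·f(k+1) − (1)·f(k) − (k**2 + 11*k/2 + 9/2) = 0.
Degrees (0,0,2) ⇒ d ≤ 2.
Match coefficients ⇒ f(k) = (2*k**2 + 3*k - 1)/2.
Get s_k = R·t_k = 2**k*(2*k**2 + 3*k - 1) with R(k) = B(k−1)f(k)/C(k) = (2*k**2 + 3*k - 1)/((k + 1)*(2*k + 9)).
Δs = 2**k*(2*k**2 + 11*k + 9), as required.
Evaluate s at k=5 and k=1: 2048 and 8; difference 2040.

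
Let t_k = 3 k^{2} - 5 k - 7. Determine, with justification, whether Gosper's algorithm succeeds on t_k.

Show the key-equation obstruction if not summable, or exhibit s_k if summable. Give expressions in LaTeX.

Step 1: r(k) = (3*k**2 + k - 9)/(3*k**2 - 5*k - 7).
So A=1 and B=1, with C=k**2 - 5*k/3 - 7/3.
Key eq: (1)·f(k+1) = (1)·f(k) + (k**2 - 5*k/3 - 7/3).
deg f ≤ 3 (via 0,0,2).
Solve for f: f(k) = k*(k**2 - 4*k - 4)/3 (degree 3 ≤ 3).
R(k) = B(k−1)·f(k)/C(k) = k*(k**2 - 4*k - 4)/(3*k**2 - 5*k - 7); s_k = R·t_k = k*(k**2 - 4*k - 4).
Δs = 3*k**2 - 5*k - 7, as required.

Yes. s_k = k \left(k^{2} - 4 k - 4\right).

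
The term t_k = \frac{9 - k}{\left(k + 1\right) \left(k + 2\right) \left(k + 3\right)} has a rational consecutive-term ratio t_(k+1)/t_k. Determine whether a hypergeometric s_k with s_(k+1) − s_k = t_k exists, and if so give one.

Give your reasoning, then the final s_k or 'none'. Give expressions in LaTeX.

t_(k+1)/t_k = (k - 8)*(k + 1)/((k - 9)*(k + 4)).
Factor: A=k + 1; B=k + 4; C=k - 9.
Set up (k + 1)·f(k+1) − (k + 3)·f(k) − (k - 9) = 0.
d = 2 from the (1,1,1) case.
Coefficient equations give f(k) = -k*(2*k + 7).
So s_k = (B(k−1)f/C)·t_k = (-k*(k + 3)*(2*k + 7)/(k - 9))·t_k = k*(2*k + 7)/((k + 1)*(k + 2)).
Check: Δs_k = (9 - k)/(k**3 + 6*k**2 + 11*k + 6). ✓

s_k = \frac{k \left(2 k + 7\right)}{\left(k + 1\right) \left(k + 2\right)}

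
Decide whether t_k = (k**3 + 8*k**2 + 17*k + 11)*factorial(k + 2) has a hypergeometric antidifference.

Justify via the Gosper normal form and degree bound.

r(k) = (k**4 + 14*k**3 + 69*k**2 + 145*k + 111)/(k**3 + 8*k**2 + 17*k + 11) after simplifying.
A = k + 3, B = 1, C = k**3 + 8*k**2 + 17*k + 11.
Key eq: (k + 3)·f(k+1) = (1)·f(k) + (k**3 + 8*k**2 + 17*k + 11).
deg f ≤ 2 (via 1,0,3).
Solving with deg f ≤ 2: f(k) = k**2 + 4*k - 2.
Get s_k = R·t_k = (k**2 + 4*k - 2)*factorial(k + 2) with R(k) = B(k−1)f(k)/C(k) = (k**2 + 4*k - 2)/(k**3 + 8*k**2 + 17*k + 11).
Check: Δs_k = (k**3 + 8*k**2 + 17*k + 11)*factorial(k + 2). ✓

Yes. s_k = (k**2 + 4*k - 2)*factorial(k + 2).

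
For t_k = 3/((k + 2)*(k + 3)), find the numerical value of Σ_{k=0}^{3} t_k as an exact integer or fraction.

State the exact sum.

Σ = 1

Step 1: r(k) = (k + 2)/(k + 4).
So A=k + 2 and B=k + 4, with C=1.
Need (k + 2)·f(k+1) − (k + 3)·f(k) = 1.
Degrees (1,1,0) ⇒ d ≤ 1.
Match coefficients ⇒ f(k) = k/2.
Certificate R = B(k−1)f/C = k*(k + 3)/2 gives s_k = 3*k/(2*(k + 2)).
Δs = 3/(k**2 + 5*k + 6), as required.
Sum = s_(4) − s_(0); s_(4) = 1, s_(0) = 0 ⇒ 1.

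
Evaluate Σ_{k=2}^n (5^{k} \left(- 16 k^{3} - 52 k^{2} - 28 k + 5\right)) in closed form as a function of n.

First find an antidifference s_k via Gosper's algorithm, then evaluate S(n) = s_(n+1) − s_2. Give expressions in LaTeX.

S(n) = - 20 \cdot 5^{n} n^{3} - 50 \cdot 5^{n} n^{2} - 25 \cdot 5^{n} n + 5 \cdot 5^{n} + 450

r(k) = 5*(16*k**3 + 100*k**2 + 180*k + 91)/(16*k**3 + 52*k**2 + 28*k - 5) after simplifying.
Factor: A=5; B=1; C=k**3 + 13*k**2/4 + 7*k/4 - 5/16.
Key eq: (5)·f(k+1) = (1)·f(k) + (k**3 + 13*k**2/4 + 7*k/4 - 5/16).
deg f ≤ 3 (via 0,0,3).
A polynomial solution: f(k) = k*(4*k**2 - 2*k - 3)/16.
Then R = B(k−1)f/C = k*(4*k**2 - 2*k - 3)/((2*k + 5)*(8*k**2 + 6*k - 1)), so s_k = R(k)·t_k = 5**k*k*(-4*k**2 + 2*k + 3).
s_(k+1) − s_k = 5**k*(-16*k**3 - 52*k**2 - 28*k + 5) = t_k.
Evaluate: s_(n+1) = 5**(n + 1)*(-4*n**3 - 10*n**2 - 5*n + 1); subtract s_(2) = -450 ⇒ S(n) = -20*5**n*n**3 - 50*5**n*n**2 - 25*5**n*n + 5*5**n + 450.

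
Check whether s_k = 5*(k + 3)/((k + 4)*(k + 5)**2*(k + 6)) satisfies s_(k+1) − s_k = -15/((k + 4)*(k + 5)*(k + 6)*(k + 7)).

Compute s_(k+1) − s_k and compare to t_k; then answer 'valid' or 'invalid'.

s_(k+1) = 5*(k + 4)/((k + 5)*(k + 6)**2*(k + 7))
s_(k+1) − s_k = 5*(-(k + 3)*(k + 6)*(k + 7) + (k + 4)**2*(k + 5))/((k + 4)*(k + 5)**2*(k + 6)**2*(k + 7))
(s_(k+1) − s_k) − t_k = 20*(2*k + 11)/(k**6 + 33*k**5 + 451*k**4 + 3267*k**3 + 13228*k**2 + 28380*k + 25200)

Invalid: residual 20*(2*k + 11)/(k**6 + 33*k**5 + 451*k**4 + 3267*k**3 + 13228*k**2 + 28380*k + 25200) ≠ 0.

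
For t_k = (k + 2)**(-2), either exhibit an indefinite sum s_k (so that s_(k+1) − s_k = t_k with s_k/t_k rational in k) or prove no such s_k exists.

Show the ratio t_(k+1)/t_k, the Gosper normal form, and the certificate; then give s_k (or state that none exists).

Compute t_(k+1)/t_k: get (k + 2)**2/(k + 3)**2.
So A=k**2 + 4*k + 4 and B=k**2 + 6*k + 9, with C=1.
Set up (k**2 + 4*k + 4)·f(k+1) − (k**2 + 4*k + 4)·f(k) − (1) = 0.
deg f ≤ 0 (via 2,2,0).
f = c0 ⇒ A·f(k+1) − B(k−1)·f(k) − C = -1. The system {-1 = 0} is inconsistent; no antidifference.

no hypergeometric antidifference exists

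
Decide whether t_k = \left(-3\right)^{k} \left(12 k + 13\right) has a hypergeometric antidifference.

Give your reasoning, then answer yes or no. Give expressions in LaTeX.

Yes. s_k = \left(-3\right)^{k} \left(- 3 k - 1\right).

r(k) = 3*(-12*k - 25)/(12*k + 13) after simplifying.
Gosper form: A/B · C(k+1)/C(k) with A=-3, B=1, C=k + 13/12.
Solve (-3)·f(k+1) − (1)·f(k) = k + 13/12.
From deg A=0, deg B=0, deg C=1: d=1.
Solve for f: f(k) = -(3*k + 1)/12 (degree 1 ≤ 1).
So s_k = (B(k−1)f/C)·t_k = (-(3*k + 1)/(12*k + 13))·t_k = (-3)**k*(-3*k - 1).
Check: Δs_k = (-3)**k*(12*k + 13). ✓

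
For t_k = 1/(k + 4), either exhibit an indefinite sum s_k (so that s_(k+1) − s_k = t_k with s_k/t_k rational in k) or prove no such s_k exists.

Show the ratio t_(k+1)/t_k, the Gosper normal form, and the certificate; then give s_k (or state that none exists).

no hypergeometric antidifference exists

Ratio r(k) = (k + 4)/(k + 5).
Normal form (A,B,C) = (k + 4, k + 5, 1).
Need (k + 4)·f(k+1) − (k + 4)·f(k) = 1.
deg f ≤ 0 (via 1,1,0).
Put f(k) = c0: A·f(k+1) − B(k−1)·f(k) − C = -1; need -1 = 0 — inconsistent ⇒ no f, not summable.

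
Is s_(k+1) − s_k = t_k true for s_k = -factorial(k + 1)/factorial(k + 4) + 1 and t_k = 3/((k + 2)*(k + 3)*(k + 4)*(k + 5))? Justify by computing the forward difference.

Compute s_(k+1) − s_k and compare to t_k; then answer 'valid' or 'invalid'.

Valid — Δs_k = t_k.

s_(k+1) = -factorial(k + 2)/factorial(k + 5) + 1
s_(k+1) − s_k = 3/((k + 2)*(k + 3)*(k + 4)*(k + 5))
(s_(k+1) − s_k) − t_k = 0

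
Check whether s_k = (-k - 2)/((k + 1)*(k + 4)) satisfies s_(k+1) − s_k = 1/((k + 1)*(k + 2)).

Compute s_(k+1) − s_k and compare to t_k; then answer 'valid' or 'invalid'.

s_(k+1) = (-k - 3)/((k + 2)*(k + 5))
s_(k+1) − s_k = (k**2 + 5*k + 8)/(k**4 + 12*k**3 + 49*k**2 + 78*k + 40)
(s_(k+1) − s_k) − t_k = 4*(-k - 3)/(k**4 + 12*k**3 + 49*k**2 + 78*k + 40)

Invalid: residual 4*(-k - 3)/(k**4 + 12*k**3 + 49*k**2 + 78*k + 40) ≠ 0.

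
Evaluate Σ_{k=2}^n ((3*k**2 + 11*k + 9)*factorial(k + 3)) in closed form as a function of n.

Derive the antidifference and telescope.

Compute t_(k+1)/t_k: get (k + 4)*(11*k + 3*(k + 1)**2 + 20)/(3*k**2 + 11*k + 9).
Take A(k)=k + 4, B(k)=1, C(k)=k**2 + 11*k/3 + 3.
Need (k + 4)·f(k+1) − (1)·f(k) = k**2 + 11*k/3 + 3.
Bound: deg f ≤ 1.
Solve for f: f(k) = (3*k - 1)/3 (degree 1 ≤ 1).
Get s_k = R·t_k = (3*k - 1)*factorial(k + 3) with R(k) = B(k−1)f(k)/C(k) = (3*k - 1)/(3*k**2 + 11*k + 9).
Δs = (3*k**2 + 11*k + 9)*factorial(k + 3), as required.
Σ_(k=2)^n t_k = s_(n+1) − s_(2) = ((3*n + 2)*factorial(n + 4)) − (600), i.e. 3*n*factorial(n + 4) + 2*factorial(n + 4) - 600.

S(n) = 3*n*factorial(n + 4) + 2*factorial(n + 4) - 600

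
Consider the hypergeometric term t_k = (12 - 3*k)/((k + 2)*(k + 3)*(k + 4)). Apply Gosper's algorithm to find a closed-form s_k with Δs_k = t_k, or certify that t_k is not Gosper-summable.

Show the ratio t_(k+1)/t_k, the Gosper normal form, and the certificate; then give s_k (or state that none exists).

s_k = k*(k + 11)/(2*(k + 2)*(k + 3))

r(k) = (k - 3)*(k + 2)/((k - 4)*(k + 5)) after simplifying.
Take A(k)=k + 2, B(k)=k + 5, C(k)=k - 4.
Key eq: (k + 2)·f(k+1) = (k + 4)·f(k) + (k - 4).
deg f ≤ 2 (via 1,1,1).
Match coefficients ⇒ f(k) = -k*(k + 11)/6.
Then R = B(k−1)f/C = -k*(k + 4)*(k + 11)/(6*(k - 4)), so s_k = R(k)·t_k = k*(k + 11)/(2*(k + 2)*(k + 3)).
Verify: 3*(4 - k)/(k**3 + 9*k**2 + 26*k + 24) matches t_k.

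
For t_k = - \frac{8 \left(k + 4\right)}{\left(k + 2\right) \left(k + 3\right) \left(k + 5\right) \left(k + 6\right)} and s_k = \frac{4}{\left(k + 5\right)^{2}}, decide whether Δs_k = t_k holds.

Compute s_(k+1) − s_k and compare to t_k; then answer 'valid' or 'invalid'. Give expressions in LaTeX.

s_(k+1) = 4/(k + 6)**2
s_(k+1) − s_k = 4/(k + 6)**2 - 4/(k + 5)**2
(s_(k+1) − s_k) − t_k = 12*(3*k**2 + 27*k + 58)/(k**6 + 27*k**5 + 297*k**4 + 1697*k**3 + 5286*k**2 + 8460*k + 5400)

Invalid: residual \frac{12 \left(3 k^{2} + 27 k + 58\right)}{k^{6} + 27 k^{5} + 297 k^{4} + 1697 k^{3} + 5286 k^{2} + 8460 k + 5400} ≠ 0.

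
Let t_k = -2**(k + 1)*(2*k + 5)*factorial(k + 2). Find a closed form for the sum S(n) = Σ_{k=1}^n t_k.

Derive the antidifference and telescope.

S(n) = -4*2**n*factorial(n + 3) + 24

Compute t_(k+1)/t_k: get 2*(k + 3)*(2*k + 7)/(2*k + 5).
Factor: A=2*k + 6; B=1; C=k + 5/2.
Key eq: (2*k + 6)·f(k+1) = (1)·f(k) + (k + 5/2).
Bound: deg f ≤ 0.
Match coefficients ⇒ f(k) = 1/2.
Then R = B(k−1)f/C = 1/(2*k + 5), so s_k = R(k)·t_k = -2**(k + 1)*factorial(k + 2).
Δs = -2**(k + 1)*(2*k + 5)*factorial(k + 2), as required.
Evaluate: s_(n+1) = -2**(n + 2)*factorial(n + 3); subtract s_(1) = -24 ⇒ S(n) = -4*2**n*factorial(n + 3) + 24.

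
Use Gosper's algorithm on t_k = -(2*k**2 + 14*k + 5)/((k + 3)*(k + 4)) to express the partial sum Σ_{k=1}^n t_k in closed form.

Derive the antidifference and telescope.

Ratio r(k) = (k + 3)*(14*k + 2*(k + 1)**2 + 19)/((k + 5)*(2*k**2 + 14*k + 5)).
So A=k + 3 and B=k + 5, with C=k**2 + 7*k + 5/2.
Solve (k + 3)·f(k+1) − (k + 4)·f(k) = k**2 + 7*k + 5/2.
From deg A=1, deg B=1, deg C=2: d=2.
Match coefficients ⇒ f(k) = k*(6*k - 1)/6.
Certificate R = B(k−1)f/C = k*(k + 4)*(6*k - 1)/(3*(2*k**2 + 14*k + 5)) gives s_k = k*(1 - 6*k)/(3*(k + 3)).
Check: Δs_k = (-2*k**2 - 14*k - 5)/(k**2 + 7*k + 12). ✓
Σ_(k=1)^n t_k = s_(n+1) − s_(1) = ((-6*n**2 - 11*n - 5)/(3*(n + 4))) − (-5/12), i.e. n*(-8*n - 13)/(4*(n + 4)).

S(n) = n*(-8*n - 13)/(4*(n + 4))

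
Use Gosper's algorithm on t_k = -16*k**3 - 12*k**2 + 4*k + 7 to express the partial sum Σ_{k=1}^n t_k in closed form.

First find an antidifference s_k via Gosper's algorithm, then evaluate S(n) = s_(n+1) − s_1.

Ratio r(k) = (16*k**3 + 60*k**2 + 68*k + 17)/(16*k**3 + 12*k**2 - 4*k - 7).
Take A(k)=1, B(k)=1, C(k)=k**3 + 3*k**2/4 - k/4 - 7/16.
f must satisfy (1)·f(k+1) − (1)·f(k) = k**3 + 3*k**2/4 - k/4 - 7/16.
Degrees (0,0,3) ⇒ d ≤ 4.
Match coefficients ⇒ f(k) = k*(4*k**3 - 4*k**2 - 4*k - 3)/16.
Then R = B(k−1)f/C = k*(4*k**3 - 4*k**2 - 4*k - 3)/(16*k**3 + 12*k**2 - 4*k - 7), so s_k = R(k)·t_k = k*(-4*k**3 + 4*k**2 + 4*k + 3).
Verify: -16*k**3 - 12*k**2 + 4*k + 7 matches t_k.
Σ_(k=1)^n t_k = s_(n+1) − s_(1) = (-4*n**4 - 12*n**3 - 8*n**2 + 7*n + 7) − (7), i.e. n*(-4*n**3 - 12*n**2 - 8*n + 7).

S(n) = n*(-4*n**3 - 12*n**2 - 8*n + 7)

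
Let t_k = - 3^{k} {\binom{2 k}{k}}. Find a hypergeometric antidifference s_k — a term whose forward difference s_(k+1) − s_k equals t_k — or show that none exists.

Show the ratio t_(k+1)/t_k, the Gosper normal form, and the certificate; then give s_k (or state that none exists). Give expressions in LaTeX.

Ratio r(k) = 6*(2*k + 1)/(k + 1).
So A=12*k + 6 and B=k + 1, with C=1.
Key eq: (12*k + 6)·f(k+1) = (k)·f(k) + (1).
Degrees (1,1,0) ⇒ d ≤ -1.
d = -1 < 0 ⇒ no nonzero polynomial f; not summable.

not Gosper-summable; s_k does not exist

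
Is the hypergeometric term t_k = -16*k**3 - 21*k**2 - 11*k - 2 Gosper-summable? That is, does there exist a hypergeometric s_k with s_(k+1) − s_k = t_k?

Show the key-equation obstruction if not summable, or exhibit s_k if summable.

Yes. s_k = k**2*(-4*k**2 + k + 1).

Step 1: r(k) = (16*k**3 + 69*k**2 + 101*k + 50)/(16*k**3 + 21*k**2 + 11*k + 2).
A = 1, B = 1, C = k**3 + 21*k**2/16 + 11*k/16 + 1/8.
f must satisfy (1)·f(k+1) − (1)·f(k) = k**3 + 21*k**2/16 + 11*k/16 + 1/8.
From deg A=0, deg B=0, deg C=3: d=4.
Solve for f: f(k) = k**2*(4*k**2 - k - 1)/16 (degree 4 ≤ 4).
Certificate R = B(k−1)f/C = k**2*(4*k**2 - k - 1)/(16*k**3 + 21*k**2 + 11*k + 2) gives s_k = k**2*(-4*k**2 + k + 1).
Δs = -16*k**3 - 21*k**2 - 11*k - 2, as required.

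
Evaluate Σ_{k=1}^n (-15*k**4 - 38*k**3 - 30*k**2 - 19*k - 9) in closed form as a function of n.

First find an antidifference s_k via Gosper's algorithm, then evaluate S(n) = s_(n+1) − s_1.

S(n) = n*(-3*n**4 - 17*n**3 - 34*n**2 - 34*n - 23)

The ratio is (15*k**4 + 98*k**3 + 234*k**2 + 253*k + 111)/(15*k**4 + 38*k**3 + 30*k**2 + 19*k + 9).
Take A(k)=1, B(k)=1, C(k)=k**4 + 38*k**3/15 + 2*k**2 + 19*k/15 + 3/5.
Solve (1)·f(k+1) − (1)·f(k) = k**4 + 38*k**3/15 + 2*k**2 + 19*k/15 + 3/5.
From deg A=0, deg B=0, deg C=4: d=5.
Solving with deg f ≤ 5: f(k) = k*(3*k**4 + 2*k**3 - 4*k**2 + 4*k + 4)/15.
R(k) = B(k−1)·f(k)/C(k) = k*(3*k**4 + 2*k**3 - 4*k**2 + 4*k + 4)/(15*k**4 + 38*k**3 + 30*k**2 + 19*k + 9); s_k = R·t_k = k*(-3*k**4 - 2*k**3 + 4*k**2 - 4*k - 4).
s_(k+1) − s_k = -15*k**4 - 38*k**3 - 30*k**2 - 19*k - 9 = t_k.
s_(n+1) = -3*n**5 - 17*n**4 - 34*n**3 - 34*n**2 - 23*n - 9 and s_(1) = -9, so S(n) = n*(-3*n**4 - 17*n**3 - 34*n**2 - 34*n - 23).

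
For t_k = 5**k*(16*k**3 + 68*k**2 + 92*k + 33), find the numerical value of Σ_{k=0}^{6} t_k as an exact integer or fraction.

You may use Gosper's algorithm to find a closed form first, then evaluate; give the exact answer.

Step 1: r(k) = 5*(16*k**3 + 116*k**2 + 276*k + 209)/(16*k**3 + 68*k**2 + 92*k + 33).
Factor: A=5; B=1; C=k**3 + 17*k**2/4 + 23*k/4 + 33/16.
Key eq: (5)·f(k+1) = (1)·f(k) + (k**3 + 17*k**2/4 + 23*k/4 + 33/16).
d = 3 from the (0,0,3) case.
Coefficient equations give f(k) = (4*k**3 + 2*k**2 + 3*k - 3)/16.
Then R = B(k−1)f/C = (4*k**3 + 2*k**2 + 3*k - 3)/(16*k**3 + 68*k**2 + 92*k + 33), so s_k = R(k)·t_k = 5**k*(4*k**3 + 2*k**2 + 3*k - 3).
Δs = 5**k*(16*k**3 + 68*k**2 + 92*k + 33), as required.
Telescoping: Σ = s_(7) − s_(0) = 116250000 − (-3) = 116250003.

Σ = 116250003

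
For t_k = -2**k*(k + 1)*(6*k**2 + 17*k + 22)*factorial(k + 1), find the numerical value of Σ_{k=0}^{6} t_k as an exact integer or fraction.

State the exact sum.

Compute t_(k+1)/t_k: get (k + 2)**2*(34*k + 12*(k + 1)**2 + 78)/((k + 1)*(6*k**2 + 17*k + 22)).
Gosper form: A/B · C(k+1)/C(k) with A=2*k + 4, B=1, C=k**3 + 23*k**2/6 + 13*k/2 + 11/3.
f must satisfy (2*k + 4)·f(k+1) − (1)·f(k) = k**3 + 23*k**2/6 + 13*k/2 + 11/3.
deg f ≤ 2 (via 1,0,3).
Solving with deg f ≤ 2: f(k) = (3*k**2 + k + 2)/6.
Get s_k = R·t_k = -2**k*(3*k**2 + k + 2)*factorial(k + 1) with R(k) = B(k−1)f(k)/C(k) = (3*k**2 + k + 2)/((k + 1)*(6*k**2 + 17*k + 22)).
Δs = -2**k*(k + 1)*(6*k**2 + 17*k + 22)*factorial(k + 1), as required.
Evaluate s at k=7 and k=0: -805109760 and -2; difference -805109758.

Σ = -805109758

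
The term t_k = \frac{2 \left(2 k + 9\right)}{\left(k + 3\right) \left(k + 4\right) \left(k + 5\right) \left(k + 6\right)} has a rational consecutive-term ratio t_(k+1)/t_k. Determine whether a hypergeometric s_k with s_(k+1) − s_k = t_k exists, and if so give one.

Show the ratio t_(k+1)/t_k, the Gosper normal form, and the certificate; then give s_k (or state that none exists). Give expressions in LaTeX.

s_k = \frac{2 k \left(k + 8\right)}{15 \left(k^{2} + 8 k + 15\right)}

r(k) = (k + 3)*(2*k + 11)/((k + 7)*(2*k + 9)) after simplifying.
Normal form (A,B,C) = (k + 3, k + 7, k + 9/2).
Need (k + 3)·f(k+1) − (k + 6)·f(k) = k + 9/2.
From deg A=1, deg B=1, deg C=1: d=3.
Match coefficients ⇒ f(k) = k*(k + 4)*(k + 8)/30.
Then R = B(k−1)f/C = k*(k + 4)*(k + 6)*(k + 8)/(15*(2*k + 9)), so s_k = R(k)·t_k = 2*k*(k + 8)/(15*(k**2 + 8*k + 15)).
s_(k+1) − s_k = 2*(2*k + 9)/(k**4 + 18*k**3 + 119*k**2 + 342*k + 360) = t_k.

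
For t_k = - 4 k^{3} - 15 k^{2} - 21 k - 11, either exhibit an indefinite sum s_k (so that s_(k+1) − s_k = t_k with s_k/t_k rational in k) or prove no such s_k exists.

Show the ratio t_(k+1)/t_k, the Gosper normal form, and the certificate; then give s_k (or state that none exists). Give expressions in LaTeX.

s_k = k \left(- k^{3} - 3 k^{2} - 4 k - 3\right)

The ratio is (4*k**3 + 27*k**2 + 63*k + 51)/(4*k**3 + 15*k**2 + 21*k + 11).
Factor: A=1; B=1; C=k**3 + 15*k**2/4 + 21*k/4 + 11/4.
Solve (1)·f(k+1) − (1)·f(k) = k**3 + 15*k**2/4 + 21*k/4 + 11/4.
Degrees (0,0,3) ⇒ d ≤ 4.
Solving with deg f ≤ 4: f(k) = k*(k**3 + 3*k**2 + 4*k + 3)/4.
Then R = B(k−1)f/C = k*(k**3 + 3*k**2 + 4*k + 3)/(4*k**3 + 15*k**2 + 21*k + 11), so s_k = R(k)·t_k = k*(-k**3 - 3*k**2 - 4*k - 3).
Δs = -4*k**3 - 15*k**2 - 21*k - 11, as required.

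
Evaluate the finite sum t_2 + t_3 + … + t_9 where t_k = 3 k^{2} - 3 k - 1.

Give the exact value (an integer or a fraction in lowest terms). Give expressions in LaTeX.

Σ = 712

t_(k+1)/t_k = (3*k**2 + 3*k - 1)/(3*k**2 - 3*k - 1).
Factor: A=1; B=1; C=k**2 - k - 1/3.
f must satisfy (1)·f(k+1) − (1)·f(k) = k**2 - k - 1/3.
Degrees (0,0,2) ⇒ d ≤ 3.
Solve for f: f(k) = k*(k**2 - 3*k + 1)/3 (degree 3 ≤ 3).
Then R = B(k−1)f/C = k*(k**2 - 3*k + 1)/(3*k**2 - 3*k - 1), so s_k = R(k)·t_k = k*(k**2 - 3*k + 1).
s_(k+1) − s_k = 3*k**2 - 3*k - 1 = t_k.
Telescoping: Σ = s_(10) − s_(2) = 710 − (-2) = 712.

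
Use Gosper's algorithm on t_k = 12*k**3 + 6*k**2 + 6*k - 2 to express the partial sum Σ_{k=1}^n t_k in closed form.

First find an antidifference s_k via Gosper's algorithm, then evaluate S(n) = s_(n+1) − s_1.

S(n) = n*(3*n**3 + 8*n**2 + 9*n + 2)

Compute t_(k+1)/t_k: get (6*k**3 + 21*k**2 + 27*k + 11)/(6*k**3 + 3*k**2 + 3*k - 1).
So A=1 and B=1, with C=k**3 + k**2/2 + k/2 - 1/6.
Key eq: (1)·f(k+1) = (1)·f(k) + (k**3 + k**2/2 + k/2 - 1/6).
d = 4 from the (0,0,3) case.
A polynomial solution: f(k) = k*(3*k - 4)*(k**2 + 1)/12.
R(k) = B(k−1)·f(k)/C(k) = k*(3*k - 4)*(k**2 + 1)/(2*(6*k**3 + 3*k**2 + 3*k - 1)); s_k = R·t_k = k*(3*k**3 - 4*k**2 + 3*k - 4).
s_(k+1) − s_k = 12*k**3 + 6*k**2 + 6*k - 2 = t_k.
Evaluate: s_(n+1) = 3*n**4 + 8*n**3 + 9*n**2 + 2*n - 2; subtract s_(1) = -2 ⇒ S(n) = n*(3*n**3 + 8*n**2 + 9*n + 2).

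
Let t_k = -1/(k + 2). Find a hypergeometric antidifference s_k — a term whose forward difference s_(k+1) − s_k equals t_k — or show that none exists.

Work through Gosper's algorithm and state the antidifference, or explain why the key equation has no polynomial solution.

r(k) = (k + 2)/(k + 3) after simplifying.
A = k + 2, B = k + 3, C = 1.
Key eq: (k + 2)·f(k+1) = (k + 2)·f(k) + (1).
Degrees (1,1,0) ⇒ d ≤ 0.
f = c0 ⇒ A·f(k+1) − B(k−1)·f(k) − C = -1. The system {-1 = 0} is inconsistent; no antidifference.

not Gosper-summable; s_k does not exist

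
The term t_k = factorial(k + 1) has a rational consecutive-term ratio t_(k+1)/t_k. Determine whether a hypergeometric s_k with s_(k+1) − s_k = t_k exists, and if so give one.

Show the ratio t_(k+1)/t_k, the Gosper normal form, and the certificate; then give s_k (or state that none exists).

t_(k+1)/t_k = k + 2.
Normal form (A,B,C) = (k + 2, 1, 1).
Set up (k + 2)·f(k+1) − (1)·f(k) − (1) = 0.
Bound: deg f ≤ -1.
deg f ≤ -1 is impossible — no certificate.

not Gosper-summable; s_k does not exist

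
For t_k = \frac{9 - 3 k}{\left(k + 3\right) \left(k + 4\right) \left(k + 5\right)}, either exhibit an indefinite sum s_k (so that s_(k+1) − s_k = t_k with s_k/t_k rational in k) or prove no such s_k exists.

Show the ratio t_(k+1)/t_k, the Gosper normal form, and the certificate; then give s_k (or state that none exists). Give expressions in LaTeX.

Compute t_(k+1)/t_k: get (k - 2)*(k + 3)/((k - 3)*(k + 6)).
Gosper form: A/B · C(k+1)/C(k) with A=k + 3, B=k + 6, C=k - 3.
Key eq: (k + 3)·f(k+1) = (k + 5)·f(k) + (k - 3).
Degrees (1,1,1) ⇒ d ≤ 2.
Match coefficients ⇒ f(k) = -k.
Certificate R = B(k−1)f/C = -k*(k + 5)/(k - 3) gives s_k = 3*k/((k + 3)*(k + 4)).
s_(k+1) − s_k = 3*(3 - k)/(k**3 + 12*k**2 + 47*k + 60) = t_k.

s_k = \frac{3 k}{\left(k + 3\right) \left(k + 4\right)}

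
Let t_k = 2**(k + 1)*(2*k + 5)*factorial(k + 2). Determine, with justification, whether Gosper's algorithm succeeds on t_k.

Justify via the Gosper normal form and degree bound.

Yes. s_k = 2**(k + 1)*factorial(k + 2).

Step 1: r(k) = 2*(k + 3)*(2*k + 7)/(2*k + 5).
Take A(k)=2*k + 6, B(k)=1, C(k)=k + 5/2.
Need (2*k + 6)·f(k+1) − (1)·f(k) = k + 5/2.
From deg A=1, deg B=0, deg C=1: d=0.
Solve for f: f(k) = 1/2 (degree 0 ≤ 0).
Then R = B(k−1)f/C = 1/(2*k + 5), so s_k = R(k)·t_k = 2**(k + 1)*factorial(k + 2).
Check: Δs_k = 2**(k + 1)*(2*k + 5)*factorial(k + 2). ✓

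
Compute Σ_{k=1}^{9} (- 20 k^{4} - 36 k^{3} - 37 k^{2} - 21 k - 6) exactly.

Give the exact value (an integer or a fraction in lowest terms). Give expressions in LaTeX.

Ratio r(k) = (20*k**4 + 116*k**3 + 265*k**2 + 283*k + 120)/(20*k**4 + 36*k**3 + 37*k**2 + 21*k + 6).
A = 1, B = 1, C = k**4 + 9*k**3/5 + 37*k**2/20 + 21*k/20 + 3/10.
Set up (1)·f(k+1) − (1)·f(k) − (k**4 + 9*k**3/5 + 37*k**2/20 + 21*k/20 + 3/10) = 0.
From deg A=0, deg B=0, deg C=4: d=5.
Solving with deg f ≤ 5: f(k) = k*(4*k**4 - k**3 + k**2 + k + 1)/20.
Get s_k = R·t_k = k*(-4*k**4 + k**3 - k**2 - k - 1) with R(k) = B(k−1)f(k)/C(k) = k*(4*k**4 - k**3 + k**2 + k + 1)/(20*k**4 + 36*k**3 + 37*k**2 + 21*k + 6).
s_(k+1) − s_k = -20*k**4 - 36*k**3 - 37*k**2 - 21*k - 6 = t_k.
Σ_(k=1)^(9) t_k = s_(10) − s_(1) = -391110 − (-6) = -391104.

Σ = -391104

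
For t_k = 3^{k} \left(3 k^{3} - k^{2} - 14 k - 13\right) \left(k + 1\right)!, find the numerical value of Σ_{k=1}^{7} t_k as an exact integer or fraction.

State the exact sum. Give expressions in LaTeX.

Compute t_(k+1)/t_k: get 3*(3*k**4 + 14*k**3 + 9*k**2 - 39*k - 50)/(3*k**3 - k**2 - 14*k - 13).
Gosper form: A/B · C(k+1)/C(k) with A=3*k + 6, B=1, C=k**3 - k**2/3 - 14*k/3 - 13/3.
Need (3*k + 6)·f(k+1) − (1)·f(k) = k**3 - k**2/3 - 14*k/3 - 13/3.
Bound: deg f ≤ 2.
A polynomial solution: f(k) = (k**2 - 4*k + 1)/3.
Get s_k = R·t_k = 3**k*(k**2 - 4*k + 1)*factorial(k + 1) with R(k) = B(k−1)f(k)/C(k) = (k**2 - 4*k + 1)/(3*k**3 - k**2 - 14*k - 13).
Δs = 3**k*(3*k**3 - k**2 - 14*k - 13)*factorial(k + 1), as required.
Σ_(k=1)^(7) t_k = s_(8) − s_(1) = 78568237440 − (-12) = 78568237452.

Σ = 78568237452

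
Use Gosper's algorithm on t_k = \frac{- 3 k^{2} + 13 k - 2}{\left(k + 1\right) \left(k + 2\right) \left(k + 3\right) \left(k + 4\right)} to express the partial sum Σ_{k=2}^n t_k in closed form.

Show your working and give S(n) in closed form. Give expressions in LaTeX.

Ratio r(k) = -(k + 1)*(13*k - 3*(k + 1)**2 + 11)/((k + 5)*(3*k**2 - 13*k + 2)).
A = k + 1, B = k + 5, C = k**2 - 13*k/3 + 2/3.
Solve (k + 1)·f(k+1) − (k + 4)·f(k) = k**2 - 13*k/3 + 2/3.
Bound: deg f ≤ 3.
Solving with deg f ≤ 3: f(k) = k*(k**2 - 12*k + 23)/18.
Certificate R = B(k−1)f/C = k*(k + 4)*(k**2 - 12*k + 23)/(6*(3*k**2 - 13*k + 2)) gives s_k = k*(-k**2 + 12*k - 23)/(6*(k + 1)*(k + 2)*(k + 3)).
Verify: (-3*k**2 + 13*k - 2)/(k**4 + 10*k**3 + 35*k**2 + 50*k + 24) matches t_k.
Telescope: S(n) = s_(n+1) − s_(2) = (-n**3 + 9*n**2 - 2*n - 12)/(6*(n**3 + 9*n**2 + 26*n + 24)) − (-1/60) = (-3*n**3 + 33*n**2 + 2*n - 32)/(20*(n**3 + 9*n**2 + 26*n + 24)).

S(n) = \frac{- 3 n^{3} + 33 n^{2} + 2 n - 32}{20 \left(n^{3} + 9 n^{2} + 26 n + 24\right)}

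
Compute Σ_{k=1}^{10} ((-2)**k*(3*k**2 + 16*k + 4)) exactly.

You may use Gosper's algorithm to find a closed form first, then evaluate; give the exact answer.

Σ = 333818

t_(k+1)/t_k = 2*(-3*k**2 - 22*k - 23)/(3*k**2 + 16*k + 4).
Gosper form: A/B · C(k+1)/C(k) with A=-2, B=1, C=k**2 + 16*k/3 + 4/3.
Set up (-2)·f(k+1) − (1)·f(k) − (k**2 + 16*k/3 + 4/3) = 0.
deg f ≤ 2 (via 0,0,2).
Solving with deg f ≤ 2: f(k) = -(k**2 + 4*k - 2)/3.
Then R = B(k−1)f/C = -(k**2 + 4*k - 2)/(3*k**2 + 16*k + 4), so s_k = R(k)·t_k = (-2)**k*(-k**2 - 4*k + 2).
Check: Δs_k = (-2)**k*(3*k**2 + 16*k + 4). ✓
Telescoping: Σ = s_(11) − s_(1) = 333824 − (6) = 333818.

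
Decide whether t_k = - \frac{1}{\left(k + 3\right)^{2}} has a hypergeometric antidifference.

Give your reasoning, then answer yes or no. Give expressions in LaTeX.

Compute t_(k+1)/t_k: get (k + 3)**2/(k + 4)**2.
Normal form (A,B,C) = (k**2 + 6*k + 9, k**2 + 8*k + 16, 1).
f must satisfy (k**2 + 6*k + 9)·f(k+1) − (k**2 + 6*k + 9)·f(k) = 1.
Bound: deg f ≤ 0.
Generic f = c0 gives residual -1; -1 = 0 cannot hold, so t_k is not Gosper-summable.

No. Not Gosper-summable.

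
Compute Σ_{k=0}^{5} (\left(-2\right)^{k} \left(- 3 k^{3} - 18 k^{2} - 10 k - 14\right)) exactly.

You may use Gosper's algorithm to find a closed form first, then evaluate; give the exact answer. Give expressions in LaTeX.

Σ = 21756

Step 1: r(k) = 2*(-3*k**3 - 27*k**2 - 55*k - 45)/(3*k**3 + 18*k**2 + 10*k + 14).
Factor: A=-2; B=1; C=k**3 + 6*k**2 + 10*k/3 + 14/3.
Set up (-2)·f(k+1) − (1)·f(k) − (k**3 + 6*k**2 + 10*k/3 + 14/3) = 0.
d = 3 from the (0,0,3) case.
Coefficient equations give f(k) = -(k**3 + 4*k**2 - 4*k + 4)/3.
Certificate R = B(k−1)f/C = -(k**3 + 4*k**2 - 4*k + 4)/(3*k**3 + 18*k**2 + 10*k + 14) gives s_k = (-2)**k*(k**3 + 4*k**2 - 4*k + 4).
Check: Δs_k = (-2)**k*(-3*k**3 - 18*k**2 - 10*k - 14). ✓
Evaluate s at k=6 and k=0: 21760 and 4; difference 21756.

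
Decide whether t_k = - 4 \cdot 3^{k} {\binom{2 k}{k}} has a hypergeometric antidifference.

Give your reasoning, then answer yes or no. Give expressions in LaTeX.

No — t_k has no hypergeometric antidifference.

Ratio r(k) = 6*(2*k + 1)/(k + 1).
Take A(k)=12*k + 6, B(k)=k + 1, C(k)=1.
Need (12*k + 6)·f(k+1) − (k)·f(k) = 1.
Bound: deg f ≤ -1.
Bound -1 < 0, so the key equation has no polynomial solution.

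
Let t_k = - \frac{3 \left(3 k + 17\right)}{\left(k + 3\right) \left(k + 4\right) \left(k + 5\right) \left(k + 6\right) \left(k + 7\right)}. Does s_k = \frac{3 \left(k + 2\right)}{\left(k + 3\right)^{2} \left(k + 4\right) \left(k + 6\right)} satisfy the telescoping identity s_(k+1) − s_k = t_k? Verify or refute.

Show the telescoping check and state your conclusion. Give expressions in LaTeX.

s_(k+1) = 3*(k + 3)/((k + 4)**2*(k + 5)*(k + 7))
s_(k+1) − s_k = 3*(-(k + 2)*(k + 4)*(k + 5)*(k + 7) + (k + 3)**3*(k + 6))/((k + 3)**2*(k + 4)**2*(k + 5)*(k + 6)*(k + 7))
(s_(k+1) − s_k) − t_k = 6*(2*k**2 + 19*k + 43)/(k**7 + 32*k**6 + 432*k**5 + 3190*k**4 + 13919*k**3 + 35898*k**2 + 50688*k + 30240)

Invalid: residual \frac{6 \left(2 k^{2} + 19 k + 43\right)}{k^{7} + 32 k^{6} + 432 k^{5} + 3190 k^{4} + 13919 k^{3} + 35898 k^{2} + 50688 k + 30240} ≠ 0.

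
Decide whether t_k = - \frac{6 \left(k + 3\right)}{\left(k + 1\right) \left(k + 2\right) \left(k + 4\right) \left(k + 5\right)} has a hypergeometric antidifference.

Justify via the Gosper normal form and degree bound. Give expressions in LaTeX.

Ratio r(k) = (k + 1)*(k + 4)**2/((k + 3)**2*(k + 6)).
Factor: A=k + 1; B=k + 6; C=k**2 + 6*k + 9.
Set up (k + 1)·f(k+1) − (k + 5)·f(k) − (k**2 + 6*k + 9) = 0.
Bound: deg f ≤ 4.
A polynomial solution: f(k) = k*(k + 2)*(k + 3)*(k + 5)/8.
Certificate R = B(k−1)f/C = k*(k + 2)*(k + 5)**2/(8*(k + 3)) gives s_k = 3*k*(-k - 5)/(4*(k**2 + 5*k + 4)).
Verify: 6*(-k - 3)/(k**4 + 12*k**3 + 49*k**2 + 78*k + 40) matches t_k.

Yes. s_k = \frac{3 k \left(- k - 5\right)}{4 \left(k^{2} + 5 k + 4\right)}.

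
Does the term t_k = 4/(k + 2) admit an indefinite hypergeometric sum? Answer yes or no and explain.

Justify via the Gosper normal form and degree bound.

No — key equation has no polynomial f.

Ratio r(k) = (k + 2)/(k + 3).
A = k + 2, B = k + 3, C = 1.
Solve (k + 2)·f(k+1) − (k + 2)·f(k) = 1.
From deg A=1, deg B=1, deg C=0: d=0.
Generic f = c0 gives residual -1; -1 = 0 cannot hold, so t_k is not Gosper-summable.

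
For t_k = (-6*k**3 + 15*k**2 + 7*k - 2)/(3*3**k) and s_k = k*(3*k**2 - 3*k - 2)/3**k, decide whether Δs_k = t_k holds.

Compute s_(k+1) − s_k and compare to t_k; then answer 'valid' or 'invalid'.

s_(k+1) = (3*k**3 + 6*k**2 + k - 2)/(3*3**k)
s_(k+1) − s_k = (-6*k**3 + 15*k**2 + 7*k - 2)/(3*3**k)
(s_(k+1) − s_k) − t_k = 0

valid; difference matches t_k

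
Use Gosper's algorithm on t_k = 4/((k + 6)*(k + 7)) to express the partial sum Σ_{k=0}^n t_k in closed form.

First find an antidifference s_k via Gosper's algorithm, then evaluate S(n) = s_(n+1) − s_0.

S(n) = 2*(n + 1)/(3*(n + 7))

t_(k+1)/t_k = (k + 6)/(k + 8).
So A=k + 6 and B=k + 8, with C=1.
Need (k + 6)·f(k+1) − (k + 7)·f(k) = 1.
Degrees (1,1,0) ⇒ d ≤ 1.
Solve for f: f(k) = k/6 (degree 1 ≤ 1).
Then R = B(k−1)f/C = k*(k + 7)/6, so s_k = R(k)·t_k = 2*k/(3*(k + 6)).
Verify: 4/(k**2 + 13*k + 42) matches t_k.
s_(n+1) = 2*(n + 1)/(3*(n + 7)) and s_(0) = 0, so S(n) = 2*(n + 1)/(3*(n + 7)).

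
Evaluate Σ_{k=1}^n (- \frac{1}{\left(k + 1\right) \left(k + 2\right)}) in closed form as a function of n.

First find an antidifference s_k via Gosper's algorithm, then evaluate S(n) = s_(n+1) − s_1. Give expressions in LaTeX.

Compute t_(k+1)/t_k: get (k + 1)/(k + 3).
Take A(k)=k + 1, B(k)=k + 3, C(k)=1.
Set up (k + 1)·f(k+1) − (k + 2)·f(k) − (1) = 0.
Bound: deg f ≤ 1.
Solving with deg f ≤ 1: f(k) = k.
Certificate R = B(k−1)f/C = k*(k + 2) gives s_k = -k/(k + 1).
Check: Δs_k = -1/(k**2 + 3*k + 2). ✓
Σ_(k=1)^n t_k = s_(n+1) − s_(1) = ((-n - 1)/(n + 2)) − (-1/2), i.e. -n/(2*n + 4).

S(n) = - \frac{n}{2 n + 4}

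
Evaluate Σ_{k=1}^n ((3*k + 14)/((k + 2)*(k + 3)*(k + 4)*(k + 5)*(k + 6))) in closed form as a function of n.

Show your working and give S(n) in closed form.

S(n) = n*(n**2 + 13*n + 54)/(72*(n**3 + 13*n**2 + 54*n + 72))

t_(k+1)/t_k = (k + 2)*(3*k + 17)/((k + 7)*(3*k + 14)).
So A=k + 2 and B=k + 7, with C=k + 14/3.
f must satisfy (k + 2)·f(k+1) − (k + 6)·f(k) = k + 14/3.
From deg A=1, deg B=1, deg C=1: d=4.
Match coefficients ⇒ f(k) = k*(k + 4)*(k**2 + 10*k + 31)/90.
Certificate R = B(k−1)f/C = k*(k + 4)*(k + 6)*(k**2 + 10*k + 31)/(30*(3*k + 14)) gives s_k = k*(k**2 + 10*k + 31)/(30*(k**3 + 10*k**2 + 31*k + 30)).
Check: Δs_k = (3*k + 14)/(k**5 + 20*k**4 + 155*k**3 + 580*k**2 + 1044*k + 720). ✓
Telescope: S(n) = s_(n+1) − s_(1) = (n**3 + 13*n**2 + 54*n + 42)/(30*(n**3 + 13*n**2 + 54*n + 72)) − (7/360) = n*(n**2 + 13*n + 54)/(72*(n**3 + 13*n**2 + 54*n + 72)).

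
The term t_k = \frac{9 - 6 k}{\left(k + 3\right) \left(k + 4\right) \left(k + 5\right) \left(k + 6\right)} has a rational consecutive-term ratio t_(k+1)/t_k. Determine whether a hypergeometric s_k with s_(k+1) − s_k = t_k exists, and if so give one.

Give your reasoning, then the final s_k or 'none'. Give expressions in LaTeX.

s_k = \frac{3 k}{\left(k + 3\right) \left(k + 4\right) \left(k + 5\right)}

Step 1: r(k) = (k + 3)*(2*k - 1)/((k + 7)*(2*k - 3)).
A = k + 3, B = k + 7, C = k - 3/2.
Key eq: (k + 3)·f(k+1) = (k + 6)·f(k) + (k - 3/2).
Bound: deg f ≤ 3.
A polynomial solution: f(k) = -k/2.
Certificate R = B(k−1)f/C = -k*(k + 6)/(2*k - 3) gives s_k = 3*k/((k + 3)*(k + 4)*(k + 5)).
Verify: 3*(3 - 2*k)/(k**4 + 18*k**3 + 119*k**2 + 342*k + 360) matches t_k.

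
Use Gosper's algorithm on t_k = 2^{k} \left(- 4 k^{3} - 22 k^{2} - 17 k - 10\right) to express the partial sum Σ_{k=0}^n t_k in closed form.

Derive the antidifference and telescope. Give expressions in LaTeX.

t_(k+1)/t_k = 2*(4*k**3 + 34*k**2 + 73*k + 53)/(4*k**3 + 22*k**2 + 17*k + 10).
Factor: A=2; B=1; C=k**3 + 11*k**2/2 + 17*k/4 + 5/2.
Key eq: (2)·f(k+1) = (1)·f(k) + (k**3 + 11*k**2/2 + 17*k/4 + 5/2).
From deg A=0, deg B=0, deg C=3: d=3.
A polynomial solution: f(k) = (4*k**3 - 2*k**2 + k + 4)/4.
Get s_k = R·t_k = 2**k*(-4*k**3 + 2*k**2 - k - 4) with R(k) = B(k−1)f(k)/C(k) = (4*k**3 - 2*k**2 + k + 4)/(4*k**3 + 22*k**2 + 17*k + 10).
Δs = 2**k*(-4*k**3 - 22*k**2 - 17*k - 10), as required.
Σ_(k=0)^n t_k = s_(n+1) − s_(0) = (2**(n + 1)*(-4*n**3 - 10*n**2 - 9*n - 7)) − (-4), i.e. -8*2**n*n**3 - 20*2**n*n**2 - 18*2**n*n - 14*2**n + 4.

S(n) = - 8 \cdot 2^{n} n^{3} - 20 \cdot 2^{n} n^{2} - 18 \cdot 2^{n} n - 14 \cdot 2^{n} + 4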